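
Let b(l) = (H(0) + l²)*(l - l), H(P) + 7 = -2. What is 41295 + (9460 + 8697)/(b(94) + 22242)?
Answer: 918501547/22242 ≈ 41296.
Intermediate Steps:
H(P) = -9 (H(P) = -7 - 2 = -9)
b(l) = 0 (b(l) = (-9 + l²)*(l - l) = (-9 + l²)*0 = 0)
41295 + (9460 + 8697)/(b(94) + 22242) = 41295 + (9460 + 8697)/(0 + 22242) = 41295 + 18157/22242 = 918501547/22242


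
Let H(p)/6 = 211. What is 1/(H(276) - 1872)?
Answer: -1/606 ≈ -0.0016502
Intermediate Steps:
H(p) = 1266 (H(p) = 6*211 = 1266)
1/(H(276) - 1872) = 1/(1266 - 1872) = 1/(-606) = -1/606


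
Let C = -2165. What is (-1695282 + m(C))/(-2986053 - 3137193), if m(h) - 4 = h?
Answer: 1697443/6123246 ≈ 0.27721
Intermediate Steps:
m(h) = 4 + h
(-1695282 + m(C))/(-2986053 - 3137193) = (-1695282 + (4 - 2165))/(-2986053 - 3137193) = (-1695282 - 2161)/(-6123246) = -1697443*(-1/6123246) = 1697443/6123246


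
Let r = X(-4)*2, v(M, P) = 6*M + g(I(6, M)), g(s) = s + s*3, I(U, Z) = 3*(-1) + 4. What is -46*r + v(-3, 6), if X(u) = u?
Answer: 354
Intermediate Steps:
I(U, Z) = 1 (I(U, Z) = -3 + 4 = 1)
g(s) = 4*s (g(s) = s + 3*s = 4*s)
v(M, P) = 4 + 6*M (v(M, P) = 6*M + 4*1 = 6*M + 4 = 4 + 6*M)
r = -8 (r = -4*2 = -8)
-46*r + v(-3, 6) = -46*(-8) + (4 + 6*(-3)) = 368 + (4 - 18) = 368 - 14 = 354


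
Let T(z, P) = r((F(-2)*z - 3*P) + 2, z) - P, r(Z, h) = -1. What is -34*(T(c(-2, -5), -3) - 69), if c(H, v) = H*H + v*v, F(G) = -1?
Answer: 2278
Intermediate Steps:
c(H, v) = H² + v²
T(z, P) = -1 - P
-34*(T(c(-2, -5), -3) - 69) = -34*((-1 - 1*(-3)) - 69) = -34*((-1 + 3) - 69) = -34*(2 - 69) = -34*(-67) = 2278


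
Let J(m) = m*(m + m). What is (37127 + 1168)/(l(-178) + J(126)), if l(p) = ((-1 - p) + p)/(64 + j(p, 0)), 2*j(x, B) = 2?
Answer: 2489175/2063879 ≈ 1.2061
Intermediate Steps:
j(x, B) = 1 (j(x, B) = (1/2)*2 = 1)
l(p) = -1/65 (l(p) = ((-1 - p) + p)/(64 + 1) = -1/65)
J(m) = 2*m**2 (J(m) = m*(2*m) = 2*m**2)
(37127 + 1168)/(l(-178) + J(126)) = (37127 + 1168)/(-1/65 + 2*126**2) = 38295/(-1/65 + 2*15876) = 38295/(-1/65 + 31752) = 38295/(2063879/65) = 38295*(65/2063879) = 2489175/2063879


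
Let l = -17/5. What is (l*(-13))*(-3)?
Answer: -663/5 ≈ -132.60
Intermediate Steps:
l = -17/5 (l = -17*1/5 = -17/5 ≈ -3.4000)
(l*(-13))*(-3) = -17/5*(-13)*(-3) = (221/5)*(-3) = -663/5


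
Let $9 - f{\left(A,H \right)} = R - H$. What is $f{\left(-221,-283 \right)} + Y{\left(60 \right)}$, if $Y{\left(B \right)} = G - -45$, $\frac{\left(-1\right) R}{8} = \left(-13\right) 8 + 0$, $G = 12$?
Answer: $-1049$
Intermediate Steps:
$R = 832$ ($R = - 8 \left(\left(-13\right) 8 + 0\right) = - 8 \left(-104 + 0\right) = \left(-8\right) \left(-104\right) = 832$)
$Y{\left(B \right)} = 57$ ($Y{\left(B \right)} = 12 - -45 = 12 + 45 = 57$)
$f{\left(A,H \right)} = -823 + H$ ($f{\left(A,H \right)} = 9 - \left(832 - H\right) = 9 + \left(-832 + H\right) = -823 + H$)
$f{\left(-221,-283 \right)} + Y{\left(60 \right)} = \left(-823 - 283\right) + 57 = -1106 + 57 = -1049$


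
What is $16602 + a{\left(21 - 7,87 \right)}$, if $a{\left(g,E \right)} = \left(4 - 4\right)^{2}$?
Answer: $16602$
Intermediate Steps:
$a{\left(g,E \right)} = 0$ ($a{\left(g,E \right)} = 0^{2} = 0$)
$16602 + a{\left(21 - 7,87 \right)} = 16602 + 0 = 16602$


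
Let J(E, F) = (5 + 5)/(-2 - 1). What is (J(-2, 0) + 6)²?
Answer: 64/9 ≈ 7.1111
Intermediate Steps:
J(E, F) = -10/3 (J(E, F) = 10/(-3) = 10*(-⅓) = -10/3)
(J(-2, 0) + 6)² = (-10/3 + 6)² = (8/3)² = 64/9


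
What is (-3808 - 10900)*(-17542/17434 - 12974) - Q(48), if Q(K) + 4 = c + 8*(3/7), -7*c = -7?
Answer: 11644645723173/61019 ≈ 1.9084e+8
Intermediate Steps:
c = 1 (c = -1/7*(-7) = 1)
Q(K) = 3/7 (Q(K) = -4 + (1 + 8*(3/7)) = -4 + (1 + 24/7) = -4 + 31/7 = 3/7)
(-3808 - 10900)*(-17542/17434 - 12974) - Q(48) = (-3808 - 10900)*(-17542/17434 - 12974) - 1*3/7 = -14708*(-17542*1/17434 - 12974) - 3/7 = -14708*(-8771/8717 - 12974) - 3/7 = -14708*(-113103129/8717) - 3/7 = 1663520821332/8717 - 3/7 = 11644645723173/61019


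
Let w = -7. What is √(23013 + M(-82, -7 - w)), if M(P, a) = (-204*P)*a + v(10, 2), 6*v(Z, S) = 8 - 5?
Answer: √92054/2 ≈ 151.70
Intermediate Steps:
v(Z, S) = ½ (v(Z, S) = (8 - 5)/6 = (⅙)*3 = ½)
M(P, a) = ½ - 204*P*a (M(P, a) = (-204*P)*a + ½ = -204*P*a + ½ = ½ - 204*P*a)
√(23013 + M(-82, -7 - w)) = √(23013 + (½ - 204*(-82)*(-7 - 1*(-7)))) = √(23013 + (½ - 204*(-82)*(-7 + 7))) = √(23013 + (½ - 204*(-82)*0)) = √(23013 + (½ + 0)) = √(23013 + ½) = √(46027/2) = √92054/2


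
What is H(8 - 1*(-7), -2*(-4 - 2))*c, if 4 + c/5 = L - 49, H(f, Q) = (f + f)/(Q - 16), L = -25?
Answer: 2925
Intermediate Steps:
H(f, Q) = 2*f/(-16 + Q) (H(f, Q) = (2*f)/(-16 + Q) = 2*f/(-16 + Q))
c = -390 (c = -20 + 5*(-25 - 49) = -20 + 5*(-74) = -20 - 370 = -390)
H(8 - 1*(-7), -2*(-4 - 2))*c = (2*(8 - 1*(-7))/(-16 - 2*(-4 - 2)))*(-390) = (2*(8 + 7)/(-16 - 2*(-6)))*(-390) = (2*15/(-16 + 12))*(-390) = (2*15/(-4))*(-390) = (2*15*(-¼))*(-390) = -15/2*(-390) = 2925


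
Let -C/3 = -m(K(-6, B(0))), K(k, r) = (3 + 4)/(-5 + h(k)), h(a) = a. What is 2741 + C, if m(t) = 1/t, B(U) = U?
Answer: 19154/7 ≈ 2736.3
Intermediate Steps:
K(k, r) = 7/(-5 + k) (K(k, r) = (3 + 4)/(-5 + k) = 7/(-5 + k))
C = -33/7 (C = -(-3)/(7/(-5 - 6)) = -(-3)/(7/(-11)) = -(-3)/(7*(-1/11)) = -(-3)/(-7/11) = -(-3)*(-11)/7 = -3*11/7 = -33/7 ≈ -4.7143)
2741 + C = 2741 - 33/7 = 19154/7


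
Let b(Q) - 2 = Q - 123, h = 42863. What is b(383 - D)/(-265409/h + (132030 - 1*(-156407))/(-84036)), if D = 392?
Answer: 93652911768/6933437171 ≈ 13.507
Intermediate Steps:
b(Q) = -121 + Q (b(Q) = 2 + (Q - 123) = 2 + (-123 + Q) = -121 + Q)
b(383 - D)/(-265409/h + (132030 - 1*(-156407))/(-84036)) = (-121 + (383 - 1*392))/(-265409/42863 + (132030 - 1*(-156407))/(-84036)) = (-121 + (383 - 392))/(-265409*1/42863 + (132030 + 156407)*(-1/84036)) = (-121 - 9)/(-265409/42863 + 288437*(-1/84036)) = -130/(-265409/42863 - 288437/84036) = -130/(-34667185855/3602035068) = -130*(-3602035068/34667185855) = 93652911768/6933437171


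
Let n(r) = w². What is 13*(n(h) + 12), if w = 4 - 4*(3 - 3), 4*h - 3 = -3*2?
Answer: 364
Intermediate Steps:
h = -¾ (h = ¾ + (-3*2)/4 = ¾ + (¼)*(-6) = ¾ - 3/2 = -¾ ≈ -0.75000)
w = 4 (w = 4 - 4*0 = 4 - 1*0 = 4 + 0 = 4)
n(r) = 16 (n(r) = 4² = 16)
13*(n(h) + 12) = 13*(16 + 12) = 13*28 = 364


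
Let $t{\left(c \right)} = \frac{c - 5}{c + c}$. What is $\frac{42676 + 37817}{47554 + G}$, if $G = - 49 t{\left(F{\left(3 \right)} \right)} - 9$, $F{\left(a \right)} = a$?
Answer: $\frac{241479}{142684} \approx 1.6924$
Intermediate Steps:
$t{\left(c \right)} = \frac{-5 + c}{2 c}$
$G = \frac{22}{3}$ ($G = - 49 \frac{-5 + 3}{2 \cdot 3} - 9 = - 49 \cdot \frac{1}{2} \cdot \frac{1}{3} \left(-2\right) - 9 = \left(-49\right) \left(- \frac{1}{3}\right) - 9 = \frac{49}{3} - 9 = \frac{22}{3} \approx 7.3333$)
$\frac{42676 + 37817}{47554 + G} = \frac{42676 + 37817}{47554 + \frac{22}{3}} = \frac{80493}{\frac{142684}{3}} = 80493 \cdot \frac{3}{142684} = \frac{241479}{142684}$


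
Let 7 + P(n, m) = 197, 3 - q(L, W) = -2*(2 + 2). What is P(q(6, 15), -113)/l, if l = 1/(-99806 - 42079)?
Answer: -26958150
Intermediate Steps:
q(L, W) = 11 (q(L, W) = 3 - (-2)*(2 + 2) = 3 - (-2)*4 = 3 - 1*(-8) = 3 + 8 = 11)
P(n, m) = 190 (P(n, m) = -7 + 197 = 190)
l = -1/141885 (l = 1/(-141885) = -1/141885 ≈ -7.0480e-6)
P(q(6, 15), -113)/l = 190/(-1/141885) = 190*(-141885) = -26958150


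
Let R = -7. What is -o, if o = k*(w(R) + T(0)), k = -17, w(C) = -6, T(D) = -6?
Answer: -204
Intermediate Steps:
o = 204 (o = -17*(-6 - 6) = -17*(-12) = 204)
-o = -1*204 = -204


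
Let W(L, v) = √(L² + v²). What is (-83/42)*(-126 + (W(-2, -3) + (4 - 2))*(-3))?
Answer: 1826/7 + 83*√13/14 ≈ 282.23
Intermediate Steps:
(-83/42)*(-126 + (W(-2, -3) + (4 - 2))*(-3)) = (-83/42)*(-126 + (√((-2)² + (-3)²) + (4 - 2))*(-3)) = (-83*1/42)*(-126 + (√(4 + 9) + 2)*(-3)) = -83*(-126 + (√13 + 2)*(-3))/42 = -83*(-126 + (2 + √13)*(-3))/42 = -83*(-126 + (-6 - 3*√13))/42 = -83*(-132 - 3*√13)/42 = 1826/7 + 83*√13/14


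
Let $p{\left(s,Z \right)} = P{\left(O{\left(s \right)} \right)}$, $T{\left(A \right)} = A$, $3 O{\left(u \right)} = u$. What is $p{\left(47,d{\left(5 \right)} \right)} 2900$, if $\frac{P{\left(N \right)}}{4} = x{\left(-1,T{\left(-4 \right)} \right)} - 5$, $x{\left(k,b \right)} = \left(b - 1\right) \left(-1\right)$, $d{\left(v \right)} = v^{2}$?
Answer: $0$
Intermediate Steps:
$O{\left(u \right)} = \frac{u}{3}$
$x{\left(k,b \right)} = 1 - b$ ($x{\left(k,b \right)} = \left(-1 + b\right) \left(-1\right) = 1 - b$)
$P{\left(N \right)} = 0$ ($P{\left(N \right)} = 4 \left(\left(1 - -4\right) - 5\right) = 4 \left(\left(1 + 4\right) - 5\right) = 4 \left(5 - 5\right) = 4 \cdot 0 = 0$)
$p{\left(s,Z \right)} = 0$
$p{\left(47,d{\left(5 \right)} \right)} 2900 = 0 \cdot 2900 = 0$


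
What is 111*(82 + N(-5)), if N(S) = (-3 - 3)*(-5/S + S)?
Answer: 11766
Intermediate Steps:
N(S) = -6*S + 30/S (N(S) = -6*(S - 5/S) = -6*S + 30/S)
111*(82 + N(-5)) = 111*(82 + (-6*(-5) + 30/(-5))) = 111*(82 + (30 + 30*(-⅕))) = 111*(82 + (30 - 6)) = 111*(82 + 24) = 111*106 = 11766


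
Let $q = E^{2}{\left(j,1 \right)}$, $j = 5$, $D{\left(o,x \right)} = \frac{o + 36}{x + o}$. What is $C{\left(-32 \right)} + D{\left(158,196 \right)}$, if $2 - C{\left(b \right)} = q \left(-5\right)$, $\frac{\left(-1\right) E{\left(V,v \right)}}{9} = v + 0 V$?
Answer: $\frac{72136}{177} \approx 407.55$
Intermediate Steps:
$D{\left(o,x \right)} = \frac{36 + o}{o + x}$
$E{\left(V,v \right)} = - 9 v$ ($E{\left(V,v \right)} = - 9 \left(v + 0 V\right) = - 9 \left(v + 0\right) = - 9 v$)
$q = 81$ ($q = \left(\left(-9\right) 1\right)^{2} = \left(-9\right)^{2} = 81$)
$C{\left(b \right)} = 407$ ($C{\left(b \right)} = 2 - 81 \left(-5\right) = 2 - -405 = 2 + 405 = 407$)
$C{\left(-32 \right)} + D{\left(158,196 \right)} = 407 + \frac{36 + 158}{158 + 196} = 407 + \frac{1}{354} \cdot 194 = 407 + \frac{97}{177} = \frac{72136}{177}$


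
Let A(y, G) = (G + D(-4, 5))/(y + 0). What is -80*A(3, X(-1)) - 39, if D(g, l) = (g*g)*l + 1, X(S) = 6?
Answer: -2359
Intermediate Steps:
D(g, l) = 1 + l*g² (D(g, l) = g²*l + 1 = l*g² + 1 = 1 + l*g²)
A(y, G) = (81 + G)/y (A(y, G) = (G + (1 + 5*(-4)²))/(y + 0) = (G + (1 + 5*16))/y = (G + (1 + 80))/y = (G + 81)/y = (81 + G)/y)
-80*A(3, X(-1)) - 39 = -80*(81 + 6)/3 - 39 = -80*87/3 - 39 = -80*29 - 39 = -2320 - 39 = -2359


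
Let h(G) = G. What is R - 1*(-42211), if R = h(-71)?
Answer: 42140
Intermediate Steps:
R = -71
R - 1*(-42211) = -71 - 1*(-42211) = -71 + 42211 = 42140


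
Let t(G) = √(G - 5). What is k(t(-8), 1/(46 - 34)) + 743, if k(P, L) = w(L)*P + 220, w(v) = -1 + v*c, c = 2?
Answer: 963 - 5*I*√13/6 ≈ 963.0 - 3.0046*I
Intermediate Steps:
w(v) = -1 + 2*v (w(v) = -1 + v*2 = -1 + 2*v)
t(G) = √(-5 + G)
k(P, L) = 220 + P*(-1 + 2*L) (k(P, L) = (-1 + 2*L)*P + 220 = P*(-1 + 2*L) + 220 = 220 + P*(-1 + 2*L))
k(t(-8), 1/(46 - 34)) + 743 = (220 + √(-5 - 8)*(-1 + 2/(46 - 34))) + 743 = (220 + √(-13)*(-1 + 2/12)) + 743 = (220 + (I*√13)*(-1 + 2*(1/12))) + 743 = (220 + (I*√13)*(-1 + ⅙)) + 743 = (220 + (I*√13)*(-⅚)) + 743 = (220 - 5*I*√13/6) + 743 = 963 - 5*I*√13/6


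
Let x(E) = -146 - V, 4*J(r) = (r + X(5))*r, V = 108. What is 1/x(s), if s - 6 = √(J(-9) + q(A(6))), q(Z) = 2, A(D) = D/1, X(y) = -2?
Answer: -1/254 ≈ -0.0039370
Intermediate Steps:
A(D) = D (A(D) = D*1 = D)
J(r) = r*(-2 + r)/4 (J(r) = ((r - 2)*r)/4 = ((-2 + r)*r)/4 = (r*(-2 + r))/4 = r*(-2 + r)/4)
s = 6 + √107/2 (s = 6 + √((¼)*(-9)*(-2 - 9) + 2) = 6 + √((¼)*(-9)*(-11) + 2) = 6 + √(99/4 + 2) = 6 + √(107/4) = 6 + √107/2 ≈ 11.172)
x(E) = -254 (x(E) = -146 - 1*108 = -146 - 108 = -254)
1/x(s) = 1/(-254) = -1/254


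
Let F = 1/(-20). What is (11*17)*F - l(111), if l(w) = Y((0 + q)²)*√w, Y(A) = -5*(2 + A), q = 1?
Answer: -187/20 + 15*√111 ≈ 148.68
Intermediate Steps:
F = -1/20 ≈ -0.050000
Y(A) = -10 - 5*A
l(w) = -15*√w (l(w) = (-10 - 5*(0 + 1)²)*√w = (-10 - 5*1²)*√w = (-10 - 5*1)*√w = (-10 - 5)*√w = -15*√w)
(11*17)*F - l(111) = (11*17)*(-1/20) - (-15)*√111 = 187*(-1/20) + 15*√111 = -187/20 + 15*√111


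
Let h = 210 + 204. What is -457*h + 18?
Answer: -189180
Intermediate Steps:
h = 414
-457*h + 18 = -457*414 + 18 = -189198 + 18 = -189180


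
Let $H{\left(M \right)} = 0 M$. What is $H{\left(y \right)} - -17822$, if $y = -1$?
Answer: $17822$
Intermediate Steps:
$H{\left(M \right)} = 0$
$H{\left(y \right)} - -17822 = 0 - -17822 = 0 + 17822 = 17822$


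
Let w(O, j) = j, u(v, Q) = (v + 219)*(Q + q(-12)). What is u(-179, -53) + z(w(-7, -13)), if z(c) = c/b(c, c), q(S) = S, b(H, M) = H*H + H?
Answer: -31201/12 ≈ -2600.1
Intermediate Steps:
b(H, M) = H + H² (b(H, M) = H² + H = H + H²)
u(v, Q) = (-12 + Q)*(219 + v) (u(v, Q) = (v + 219)*(Q - 12) = (219 + v)*(-12 + Q) = (-12 + Q)*(219 + v))
z(c) = 1/(1 + c) (z(c) = c/((c*(1 + c))) = c*(1/(c*(1 + c))) = 1/(1 + c))
u(-179, -53) + z(w(-7, -13)) = (-2628 - 12*(-179) + 219*(-53) - 53*(-179)) + 1/(1 - 13) = (-2628 + 2148 - 11607 + 9487) + 1/(-12) = -2600 - 1/12 = -31201/12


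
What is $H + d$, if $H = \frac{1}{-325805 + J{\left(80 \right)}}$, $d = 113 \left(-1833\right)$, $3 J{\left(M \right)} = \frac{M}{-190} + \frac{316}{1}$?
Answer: $- \frac{3845326893738}{18564889} \approx -2.0713 \cdot 10^{5}$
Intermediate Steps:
$J{\left(M \right)} = \frac{316}{3} - \frac{M}{570}$ ($J{\left(M \right)} = \frac{\frac{M}{-190} + \frac{316}{1}}{3} = \frac{M \left(- \frac{1}{190}\right) + 316 \cdot 1}{3} = \frac{- \frac{M}{190} + 316}{3} = \frac{316 - \frac{M}{190}}{3} = \frac{316}{3} - \frac{M}{570}$)
$d = -207129$
$H = - \frac{57}{18564889}$ ($H = \frac{1}{-325805 + \left(\frac{316}{3} - \frac{8}{57}\right)} = \frac{1}{-325805 + \frac{5996}{57}} = \frac{1}{- \frac{18564889}{57}} = - \frac{57}{18564889} \approx -3.0703 \cdot 10^{-6}$)
$H + d = - \frac{57}{18564889} - 207129 = - \frac{3845326893738}{18564889}$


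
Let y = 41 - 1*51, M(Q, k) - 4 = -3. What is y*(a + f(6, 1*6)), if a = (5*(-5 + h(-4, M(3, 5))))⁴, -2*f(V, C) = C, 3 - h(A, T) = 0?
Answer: -99970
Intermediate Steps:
M(Q, k) = 1 (M(Q, k) = 4 - 3 = 1)
y = -10 (y = 41 - 51 = -10)
h(A, T) = 3 (h(A, T) = 3 - 1*0 = 3 + 0 = 3)
f(V, C) = -C/2
a = 10000 (a = (5*(-5 + 3))⁴ = (5*(-2))⁴ = (-10)⁴ = 10000)
y*(a + f(6, 1*6)) = -10*(10000 - 6/2) = -10*(10000 - ½*6) = -10*(10000 - 3) = -10*9997 = -99970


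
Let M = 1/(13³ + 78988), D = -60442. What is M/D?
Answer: -1/4906983770 ≈ -2.0379e-10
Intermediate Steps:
M = 1/81185 (M = 1/(2197 + 78988) = 1/81185 ≈ 1.2318e-5)
M/D = (1/81185)/(-60442) = (1/81185)*(-1/60442) = -1/4906983770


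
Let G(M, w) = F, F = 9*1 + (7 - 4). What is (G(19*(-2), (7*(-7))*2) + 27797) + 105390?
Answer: 133199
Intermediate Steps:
F = 12 (F = 9 + 3 = 12)
G(M, w) = 12
(G(19*(-2), (7*(-7))*2) + 27797) + 105390 = (12 + 27797) + 105390 = 27809 + 105390 = 133199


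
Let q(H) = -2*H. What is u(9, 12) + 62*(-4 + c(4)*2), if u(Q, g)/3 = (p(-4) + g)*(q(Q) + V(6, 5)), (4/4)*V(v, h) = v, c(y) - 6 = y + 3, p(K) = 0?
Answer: 932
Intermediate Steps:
c(y) = 9 + y (c(y) = 6 + (y + 3) = 6 + (3 + y) = 9 + y)
V(v, h) = v
u(Q, g) = 3*g*(6 - 2*Q) (u(Q, g) = 3*((0 + g)*(-2*Q + 6)) = 3*(g*(6 - 2*Q)) = 3*g*(6 - 2*Q))
u(9, 12) + 62*(-4 + c(4)*2) = 6*12*(3 - 1*9) + 62*(-4 + (9 + 4)*2) = 6*12*(3 - 9) + 62*(-4 + 13*2) = 6*12*(-6) + 62*(-4 + 26) = -432 + 62*22 = -432 + 1364 = 932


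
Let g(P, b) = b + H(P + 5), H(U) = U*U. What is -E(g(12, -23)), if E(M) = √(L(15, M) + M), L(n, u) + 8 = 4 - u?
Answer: -2*I ≈ -2.0*I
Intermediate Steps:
L(n, u) = -4 - u (L(n, u) = -8 + (4 - u) = -4 - u)
H(U) = U²
g(P, b) = b + (5 + P)² (g(P, b) = b + (P + 5)² = b + (5 + P)²)
E(M) = 2*I (E(M) = √((-4 - M) + M) = √(-4) = 2*I)
-E(g(12, -23)) = -2*I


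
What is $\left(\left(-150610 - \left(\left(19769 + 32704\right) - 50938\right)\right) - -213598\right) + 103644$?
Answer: $165097$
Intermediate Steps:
$\left(\left(-150610 - \left(\left(19769 + 32704\right) - 50938\right)\right) - -213598\right) + 103644 = \left(\left(-150610 - \left(52473 - 50938\right)\right) + 213598\right) + 103644 = \left(\left(-150610 - 1535\right) + 213598\right) + 103644 = \left(-152145 + 213598\right) + 103644 = 61453 + 103644 = 165097$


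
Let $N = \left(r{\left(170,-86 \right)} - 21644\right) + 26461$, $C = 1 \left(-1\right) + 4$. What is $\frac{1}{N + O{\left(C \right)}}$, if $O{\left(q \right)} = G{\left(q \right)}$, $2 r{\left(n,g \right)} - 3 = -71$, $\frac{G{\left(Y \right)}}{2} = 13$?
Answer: $\frac{1}{4809} \approx 0.00020794$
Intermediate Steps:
$G{\left(Y \right)} = 26$ ($G{\left(Y \right)} = 2 \cdot 13 = 26$)
$r{\left(n,g \right)} = -34$ ($r{\left(n,g \right)} = \frac{3}{2} + \frac{1}{2} \left(-71\right) = \frac{3}{2} - \frac{71}{2} = -34$)
$C = 3$ ($C = -1 + 4 = 3$)
$O{\left(q \right)} = 26$
$N = 4783$ ($N = \left(-34 - 21644\right) + 26461 = -21678 + 26461 = 4783$)
$\frac{1}{N + O{\left(C \right)}} = \frac{1}{4783 + 26} = \frac{1}{4809}$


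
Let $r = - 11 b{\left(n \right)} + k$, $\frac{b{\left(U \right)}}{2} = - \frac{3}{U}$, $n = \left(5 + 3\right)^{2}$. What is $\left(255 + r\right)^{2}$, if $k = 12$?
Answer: $\frac{73564929}{1024} \approx 71841.0$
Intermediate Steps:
$n = 64$ ($n = 8^{2} = 64$)
$b{\left(U \right)} = - \frac{6}{U}$ ($b{\left(U \right)} = 2 \left(- \frac{3}{U}\right) = - \frac{6}{U}$)
$r = \frac{417}{32}$ ($r = - 11 \left(- \frac{6}{64}\right) + 12 = - 11 \left(\left(-6\right) \frac{1}{64}\right) + 12 = \left(-11\right) \left(- \frac{3}{32}\right) + 12 = \frac{33}{32} + 12 = \frac{417}{32} \approx 13.031$)
$\left(255 + r\right)^{2} = \left(255 + \frac{417}{32}\right)^{2} = \left(\frac{8577}{32}\right)^{2} = \frac{73564929}{1024}$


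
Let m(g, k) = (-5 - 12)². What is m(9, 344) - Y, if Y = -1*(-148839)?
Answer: -148550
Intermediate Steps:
m(g, k) = 289 (m(g, k) = (-17)² = 289)
Y = 148839
m(9, 344) - Y = 289 - 1*148839 = 289 - 148839 = -148550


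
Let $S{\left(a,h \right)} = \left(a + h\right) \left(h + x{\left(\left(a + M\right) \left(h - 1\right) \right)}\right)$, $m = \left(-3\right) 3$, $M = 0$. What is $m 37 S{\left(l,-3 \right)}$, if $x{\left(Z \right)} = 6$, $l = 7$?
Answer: $-3996$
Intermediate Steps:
$m = -9$
$S{\left(a,h \right)} = \left(6 + h\right) \left(a + h\right)$ ($S{\left(a,h \right)} = \left(a + h\right) \left(h + 6\right) = \left(a + h\right) \left(6 + h\right) = \left(6 + h\right) \left(a + h\right)$)
$m 37 S{\left(l,-3 \right)} = \left(-9\right) 37 \left(\left(-3\right)^{2} + 6 \cdot 7 + 6 \left(-3\right) + 7 \left(-3\right)\right) = - 333 \left(9 + 42 - 18 - 21\right) = \left(-333\right) 12 = -3996$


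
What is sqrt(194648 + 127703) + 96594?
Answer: 96594 + sqrt(322351) ≈ 97162.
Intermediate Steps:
sqrt(194648 + 127703) + 96594 = sqrt(322351) + 96594 = 96594 + sqrt(322351)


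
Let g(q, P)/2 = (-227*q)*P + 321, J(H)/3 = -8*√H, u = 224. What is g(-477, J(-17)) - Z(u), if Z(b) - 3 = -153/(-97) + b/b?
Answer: 61733/97 - 5197392*I*√17 ≈ 636.42 - 2.1429e+7*I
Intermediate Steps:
J(H) = -24*√H (J(H) = 3*(-8*√H) = -24*√H)
Z(b) = 541/97 (Z(b) = 3 + (-153/(-97) + b/b) = 3 + (-153*(-1/97) + 1) = 3 + (153/97 + 1) = 3 + 250/97 = 541/97)
g(q, P) = 642 - 454*P*q (g(q, P) = 2*((-227*q)*P + 321) = 2*(-227*P*q + 321) = 2*(321 - 227*P*q) = 642 - 454*P*q)
g(-477, J(-17)) - Z(u) = (642 - 454*(-24*I*√17)*(-477)) - 1*541/97 = (642 - 454*(-24*I*√17)*(-477)) - 541/97 = (642 - 5197392*I*√17) - 541/97 = 61733/97 - 5197392*I*√17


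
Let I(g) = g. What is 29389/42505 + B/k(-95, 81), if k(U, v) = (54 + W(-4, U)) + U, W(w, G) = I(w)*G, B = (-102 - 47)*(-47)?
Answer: 307625386/14409195 ≈ 21.349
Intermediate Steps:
B = 7003 (B = -149*(-47) = 7003)
W(w, G) = G*w (W(w, G) = w*G = G*w)
k(U, v) = 54 - 3*U (k(U, v) = (54 + U*(-4)) + U = (54 - 4*U) + U = 54 - 3*U)
29389/42505 + B/k(-95, 81) = 29389/42505 + 7003/(54 - 3*(-95)) = 29389*(1/42505) + 7003/(54 + 285) = 29389/42505 + 7003/339 = 307625386/14409195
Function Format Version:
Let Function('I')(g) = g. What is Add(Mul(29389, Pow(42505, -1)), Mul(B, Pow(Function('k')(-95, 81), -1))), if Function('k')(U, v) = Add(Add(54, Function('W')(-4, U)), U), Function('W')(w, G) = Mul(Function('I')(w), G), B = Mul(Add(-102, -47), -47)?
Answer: Rational(307625386, 14409195) ≈ 21.349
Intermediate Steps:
B = 7003 (B = Mul(-149, -47) = 7003)
Function('W')(w, G) = Mul(G, w) (Function('W')(w, G) = Mul(w, G) = Mul(G, w))
Function('k')(U, v) = Add(54, Mul(-3, U)) (Function('k')(U, v) = Add(Add(54, Mul(U, -4)), U) = Add(Add(54, Mul(-4, U)), U) = Add(54, Mul(-3, U)))
Add(Mul(29389, Pow(42505, -1)), Mul(B, Pow(Function('k')(-95, 81), -1))) = Add(Mul(29389, Pow(42505, -1)), Mul(7003, Pow(Add(54, Mul(-3, -95)), -1))) = Add(Mul(29389, Rational(1, 42505)), Mul(7003, Pow(Add(54, 285), -1))) = Add(Rational(29389, 42505), Mul(7003, Pow(339, -1))) = Add(Rational(29389, 42505), Mul(7003, Rational(1, 339))) = Add(Rational(29389, 42505), Rational(7003, 339)) = Rational(307625386, 14409195)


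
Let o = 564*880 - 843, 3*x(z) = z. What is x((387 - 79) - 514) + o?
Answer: 1486225/3 ≈ 4.9541e+5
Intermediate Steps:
x(z) = z/3
o = 495477 (o = 496320 - 843 = 495477)
x((387 - 79) - 514) + o = ((387 - 79) - 514)/3 + 495477 = (308 - 514)/3 + 495477 = (⅓)*(-206) + 495477 = -206/3 + 495477 = 1486225/3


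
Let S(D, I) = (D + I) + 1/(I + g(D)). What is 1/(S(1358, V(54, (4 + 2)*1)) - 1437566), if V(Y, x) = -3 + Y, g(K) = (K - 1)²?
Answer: -1841500/2644683115499 ≈ -6.9630e-7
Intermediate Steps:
g(K) = (-1 + K)²
S(D, I) = D + I + 1/(I + (-1 + D)²) (S(D, I) = (D + I) + 1/(I + (-1 + D)²) = D + I + 1/(I + (-1 + D)²))
1/(S(1358, V(54, (4 + 2)*1)) - 1437566) = 1/((1 + (-3 + 54)² + 1358*(-3 + 54) + 1358*(-1 + 1358)² + (-3 + 54)*(-1 + 1358)²)/((-3 + 54) + (-1 + 1358)²) - 1437566) = 1/((1 + 51² + 1358*51 + 1358*1357² + 51*1357²)/(51 + 1357²) - 1437566) = 1/((1 + 2601 + 69258 + 1358*1841449 + 51*1841449)/(51 + 1841449) - 1437566) = 1/((1 + 2601 + 69258 + 2500687742 + 93913899)/1841500 - 1437566) = 1/((1/1841500)*2594673501 - 1437566) = 1/(2594673501/1841500 - 1437566) = 1/(-2644683115499/1841500) = -1841500/2644683115499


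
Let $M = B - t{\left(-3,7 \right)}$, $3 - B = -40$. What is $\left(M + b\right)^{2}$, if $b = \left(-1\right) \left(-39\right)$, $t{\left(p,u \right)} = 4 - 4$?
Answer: $6724$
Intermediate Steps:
$B = 43$ ($B = 3 - -40 = 3 + 40 = 43$)
$t{\left(p,u \right)} = 0$ ($t{\left(p,u \right)} = 4 - 4 = 0$)
$b = 39$
$M = 43$ ($M = 43 - 0 = 43 + 0 = 43$)
$\left(M + b\right)^{2} = \left(43 + 39\right)^{2} = 82^{2} = 6724$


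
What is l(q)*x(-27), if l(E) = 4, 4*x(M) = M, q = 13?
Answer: -27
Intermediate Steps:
x(M) = M/4
l(q)*x(-27) = 4*((¼)*(-27)) = 4*(-27/4) = -27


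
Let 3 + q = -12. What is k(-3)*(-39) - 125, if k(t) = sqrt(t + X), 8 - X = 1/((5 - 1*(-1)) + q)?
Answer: -125 - 13*sqrt(46) ≈ -213.17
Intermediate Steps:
q = -15 (q = -3 - 12 = -15)
X = 73/9 (X = 8 - 1/((5 - 1*(-1)) - 15) = 8 - 1/((5 + 1) - 15) = 8 - 1/(6 - 15) = 8 - 1/(-9) = 8 - 1*(-1/9) = 8 + 1/9 = 73/9 ≈ 8.1111)
k(t) = sqrt(73/9 + t) (k(t) = sqrt(t + 73/9) = sqrt(73/9 + t))
k(-3)*(-39) - 125 = (sqrt(73 + 9*(-3))/3)*(-39) - 125 = (sqrt(73 - 27)/3)*(-39) - 125 = (sqrt(46)/3)*(-39) - 125 = -13*sqrt(46) - 125 = -125 - 13*sqrt(46)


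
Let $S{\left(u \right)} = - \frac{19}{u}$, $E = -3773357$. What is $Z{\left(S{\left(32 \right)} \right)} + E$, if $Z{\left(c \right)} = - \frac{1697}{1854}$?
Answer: $- \frac{6995805575}{1854} \approx -3.7734 \cdot 10^{6}$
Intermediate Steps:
$Z{\left(c \right)} = - \frac{1697}{1854}$ ($Z{\left(c \right)} = \left(-1697\right) \frac{1}{1854} = - \frac{1697}{1854}$)
$Z{\left(S{\left(32 \right)} \right)} + E = - \frac{1697}{1854} - 3773357 = - \frac{6995805575}{1854}$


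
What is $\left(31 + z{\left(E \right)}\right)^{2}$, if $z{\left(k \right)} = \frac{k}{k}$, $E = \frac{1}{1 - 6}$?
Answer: $1024$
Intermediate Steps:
$E = - \frac{1}{5}$ ($E = \frac{1}{1 - 6} = \frac{1}{-5} = - \frac{1}{5} \approx -0.2$)
$z{\left(k \right)} = 1$
$\left(31 + z{\left(E \right)}\right)^{2} = \left(31 + 1\right)^{2} = 32^{2} = 1024$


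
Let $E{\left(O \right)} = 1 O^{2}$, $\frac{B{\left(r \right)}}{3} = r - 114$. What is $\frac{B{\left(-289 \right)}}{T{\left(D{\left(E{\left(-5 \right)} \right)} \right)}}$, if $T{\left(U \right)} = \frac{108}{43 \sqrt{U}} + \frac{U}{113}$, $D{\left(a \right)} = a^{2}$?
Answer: $- \frac{146863275}{684079} \approx -214.69$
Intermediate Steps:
$B{\left(r \right)} = -342 + 3 r$ ($B{\left(r \right)} = 3 \left(r - 114\right) = 3 \left(-114 + r\right) = -342 + 3 r$)
$E{\left(O \right)} = O^{2}$
$T{\left(U \right)} = \frac{U}{113} + \frac{108}{43 \sqrt{U}}$ ($T{\left(U \right)} = 108 \frac{1}{43 \sqrt{U}} + U \frac{1}{113} = \frac{108}{43 \sqrt{U}} + \frac{U}{113} = \frac{U}{113} + \frac{108}{43 \sqrt{U}}$)
$\frac{B{\left(-289 \right)}}{T{\left(D{\left(E{\left(-5 \right)} \right)} \right)}} = \frac{-342 + 3 \left(-289\right)}{\frac{\left(\left(-5\right)^{2}\right)^{2}}{113} + \frac{108}{43 \left(-5\right)^{2}}} = \frac{-342 - 867}{\frac{25^{2}}{113} + \frac{108}{43 \cdot 25}} = - \frac{1209}{\frac{1}{113} \cdot 625 + \frac{108}{43 \cdot 25}} = - \frac{1209}{\frac{625}{113} + \frac{108}{43} \cdot \frac{1}{25}} = - \frac{1209}{\frac{625}{113} + \frac{108}{1075}} = - \frac{1209}{\frac{684079}{121475}} = \left(-1209\right) \frac{121475}{684079} = - \frac{146863275}{684079}$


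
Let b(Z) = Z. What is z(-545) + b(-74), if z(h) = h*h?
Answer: 296951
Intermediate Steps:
z(h) = h²
z(-545) + b(-74) = (-545)² - 74 = 297025 - 74 = 296951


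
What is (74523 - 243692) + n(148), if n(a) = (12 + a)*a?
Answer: -145489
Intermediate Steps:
n(a) = a*(12 + a)
(74523 - 243692) + n(148) = (74523 - 243692) + 148*(12 + 148) = -169169 + 148*160 = -169169 + 23680 = -145489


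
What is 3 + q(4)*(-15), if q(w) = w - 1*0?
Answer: -57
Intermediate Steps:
q(w) = w (q(w) = w + 0 = w)
3 + q(4)*(-15) = 3 + 4*(-15) = 3 - 60 = -57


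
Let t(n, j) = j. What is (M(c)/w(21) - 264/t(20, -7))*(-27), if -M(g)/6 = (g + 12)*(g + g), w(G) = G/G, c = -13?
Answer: 22356/7 ≈ 3193.7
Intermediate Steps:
w(G) = 1
M(g) = -12*g*(12 + g) (M(g) = -6*(g + 12)*(g + g) = -6*(12 + g)*2*g = -12*g*(12 + g))
(M(c)/w(21) - 264/t(20, -7))*(-27) = (-12*(-13)*(12 - 13)/1 - 264/(-7))*(-27) = (-12*(-13)*(-1)*1 - 264*(-⅐))*(-27) = (-156*1 + 264/7)*(-27) = (-156 + 264/7)*(-27) = -828/7*(-27) = 22356/7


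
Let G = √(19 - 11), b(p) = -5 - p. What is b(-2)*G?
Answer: -6*√2 ≈ -8.4853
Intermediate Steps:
G = 2*√2 (G = √8 = 2*√2 ≈ 2.8284)
b(-2)*G = (-5 - 1*(-2))*(2*√2) = (-5 + 2)*(2*√2) = -6*√2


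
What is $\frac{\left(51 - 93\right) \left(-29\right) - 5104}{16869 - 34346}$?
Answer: $\frac{3886}{17477} \approx 0.22235$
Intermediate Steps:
$\frac{\left(51 - 93\right) \left(-29\right) - 5104}{16869 - 34346} = \frac{\left(-42\right) \left(-29\right) - 5104}{-17477} = \left(1218 - 5104\right) \left(- \frac{1}{17477}\right) = \left(-3886\right) \left(- \frac{1}{17477}\right) = \frac{3886}{17477}$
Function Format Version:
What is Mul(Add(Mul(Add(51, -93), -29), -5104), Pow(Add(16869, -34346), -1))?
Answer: Rational(3886, 17477) ≈ 0.22235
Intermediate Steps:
Mul(Add(Mul(Add(51, -93), -29), -5104), Pow(Add(16869, -34346), -1)) = Mul(Add(Mul(-42, -29), -5104), Pow(-17477, -1)) = Mul(Add(1218, -5104), Rational(-1, 17477)) = Mul(-3886, Rational(-1, 17477)) = Rational(3886, 17477)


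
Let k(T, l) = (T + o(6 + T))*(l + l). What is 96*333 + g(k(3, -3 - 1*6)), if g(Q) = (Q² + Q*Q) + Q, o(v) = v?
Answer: 125064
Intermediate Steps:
k(T, l) = 2*l*(6 + 2*T) (k(T, l) = (T + (6 + T))*(l + l) = (6 + 2*T)*(2*l) = 2*l*(6 + 2*T))
g(Q) = Q + 2*Q² (g(Q) = (Q² + Q²) + Q = 2*Q² + Q = Q + 2*Q²)
96*333 + g(k(3, -3 - 1*6)) = 96*333 + (4*(-3 - 1*6)*(3 + 3))*(1 + 2*(4*(-3 - 1*6)*(3 + 3))) = 31968 + (4*(-3 - 6)*6)*(1 + 2*(4*(-3 - 6)*6)) = 31968 + (4*(-9)*6)*(1 + 2*(4*(-9)*6)) = 31968 - 216*(1 + 2*(-216)) = 31968 - 216*(1 - 432) = 31968 - 216*(-431) = 31968 + 93096 = 125064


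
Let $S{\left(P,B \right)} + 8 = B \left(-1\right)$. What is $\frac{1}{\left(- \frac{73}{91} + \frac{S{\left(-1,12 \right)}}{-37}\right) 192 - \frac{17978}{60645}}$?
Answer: $- \frac{15707055}{793750382} \approx -0.019788$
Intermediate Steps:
$S{\left(P,B \right)} = -8 - B$ ($S{\left(P,B \right)} = -8 + B \left(-1\right) = -8 - B$)
$\frac{1}{\left(- \frac{73}{91} + \frac{S{\left(-1,12 \right)}}{-37}\right) 192 - \frac{17978}{60645}} = \frac{1}{\left(- \frac{73}{91} + \frac{-8 - 12}{-37}\right) 192 - \frac{17978}{60645}} = \frac{1}{\left(\left(-73\right) \frac{1}{91} + \left(-8 - 12\right) \left(- \frac{1}{37}\right)\right) 192 - \frac{17978}{60645}} = \frac{1}{\left(- \frac{73}{91} - - \frac{20}{37}\right) 192 - \frac{17978}{60645}} = \frac{1}{\left(- \frac{73}{91} + \frac{20}{37}\right) 192 - \frac{17978}{60645}} = \frac{1}{\left(- \frac{881}{3367}\right) 192 - \frac{17978}{60645}} = \frac{1}{- \frac{169152}{3367} - \frac{17978}{60645}} = \frac{1}{- \frac{793750382}{15707055}} = - \frac{15707055}{793750382}$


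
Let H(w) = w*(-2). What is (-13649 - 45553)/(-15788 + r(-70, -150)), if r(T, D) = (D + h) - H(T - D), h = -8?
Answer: 3289/877 ≈ 3.7503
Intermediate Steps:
H(w) = -2*w
r(T, D) = -8 - D + 2*T (r(T, D) = (D - 8) - (-2)*(T - D) = (-8 + D) - (-2*T + 2*D) = (-8 + D) + (-2*D + 2*T) = -8 - D + 2*T)
(-13649 - 45553)/(-15788 + r(-70, -150)) = (-13649 - 45553)/(-15788 + (-8 - 1*(-150) + 2*(-70))) = -59202/(-15788 + (-8 + 150 - 140)) = -59202/(-15788 + 2) = -59202/(-15786) = -59202*(-1/15786) = 3289/877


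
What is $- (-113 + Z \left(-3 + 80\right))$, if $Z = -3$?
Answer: $344$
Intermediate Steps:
$- (-113 + Z \left(-3 + 80\right)) = - (-113 - 3 \left(-3 + 80\right)) = - (-113 - 231) = \left(-1\right) \left(-344\right) = 344$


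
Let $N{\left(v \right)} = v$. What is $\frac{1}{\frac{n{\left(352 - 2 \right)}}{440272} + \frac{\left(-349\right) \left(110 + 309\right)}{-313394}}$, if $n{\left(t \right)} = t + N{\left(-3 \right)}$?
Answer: $\frac{68989301584}{32245081275} \approx 2.1395$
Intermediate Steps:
$n{\left(t \right)} = -3 + t$ ($n{\left(t \right)} = t - 3 = -3 + t$)
$\frac{1}{\frac{n{\left(352 - 2 \right)}}{440272} + \frac{\left(-349\right) \left(110 + 309\right)}{-313394}} = \frac{1}{\frac{-3 + \left(352 - 2\right)}{440272} + \frac{\left(-349\right) \left(110 + 309\right)}{-313394}} = \frac{1}{\left(-3 + \left(352 - 2\right)\right) \frac{1}{440272} + \left(-349\right) 419 \left(- \frac{1}{313394}\right)} = \frac{1}{\left(-3 + 350\right) \frac{1}{440272} - - \frac{146231}{313394}} = \frac{1}{347 \cdot \frac{1}{440272} + \frac{146231}{313394}} = \frac{1}{\frac{347}{440272} + \frac{146231}{313394}} = \frac{1}{\frac{32245081275}{68989301584}} = \frac{68989301584}{32245081275}$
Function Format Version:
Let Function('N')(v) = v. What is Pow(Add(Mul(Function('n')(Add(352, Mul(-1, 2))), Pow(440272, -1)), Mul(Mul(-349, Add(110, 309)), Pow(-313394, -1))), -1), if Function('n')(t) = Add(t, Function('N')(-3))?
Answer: Rational(68989301584, 32245081275) ≈ 2.1395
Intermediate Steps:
Function('n')(t) = Add(-3, t) (Function('n')(t) = Add(t, -3) = Add(-3, t))
Pow(Add(Mul(Function('n')(Add(352, Mul(-1, 2))), Pow(440272, -1)), Mul(Mul(-349, Add(110, 309)), Pow(-313394, -1))), -1) = Pow(Add(Mul(Add(-3, Add(352, Mul(-1, 2))), Pow(440272, -1)), Mul(Mul(-349, Add(110, 309)), Pow(-313394, -1))), -1) = Pow(Add(Mul(Add(-3, Add(352, -2)), Rational(1, 440272)), Mul(Mul(-349, 419), Rational(-1, 313394))), -1) = Pow(Add(Mul(Add(-3, 350), Rational(1, 440272)), Mul(-146231, Rational(-1, 313394))), -1) = Pow(Add(Mul(347, Rational(1, 440272)), Rational(146231, 313394)), -1) = Pow(Add(Rational(347, 440272), Rational(146231, 313394)), -1) = Pow(Rational(32245081275, 68989301584), -1) = Rational(68989301584, 32245081275)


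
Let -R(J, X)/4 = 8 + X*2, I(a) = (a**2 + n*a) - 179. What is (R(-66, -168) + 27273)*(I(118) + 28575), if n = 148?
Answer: 1708925640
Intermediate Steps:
I(a) = -179 + a**2 + 148*a (I(a) = (a**2 + 148*a) - 179 = -179 + a**2 + 148*a)
R(J, X) = -32 - 8*X (R(J, X) = -4*(8 + X*2) = -4*(8 + 2*X) = -32 - 8*X)
(R(-66, -168) + 27273)*(I(118) + 28575) = ((-32 - 8*(-168)) + 27273)*((-179 + 118**2 + 148*118) + 28575) = ((-32 + 1344) + 27273)*((-179 + 13924 + 17464) + 28575) = (1312 + 27273)*(31209 + 28575) = 28585*59784 = 1708925640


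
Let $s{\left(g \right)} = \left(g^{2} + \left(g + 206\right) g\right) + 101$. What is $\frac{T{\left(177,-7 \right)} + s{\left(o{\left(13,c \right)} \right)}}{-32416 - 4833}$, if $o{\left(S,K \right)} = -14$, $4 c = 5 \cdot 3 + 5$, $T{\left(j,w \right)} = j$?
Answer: $\frac{2214}{37249} \approx 0.059438$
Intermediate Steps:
$c = 5$ ($c = \frac{5 \cdot 3 + 5}{4} = \frac{15 + 5}{4} = \frac{1}{4} \cdot 20 = 5$)
$s{\left(g \right)} = 101 + g^{2} + g \left(206 + g\right)$ ($s{\left(g \right)} = \left(g^{2} + \left(206 + g\right) g\right) + 101 = \left(g^{2} + g \left(206 + g\right)\right) + 101 = 101 + g^{2} + g \left(206 + g\right)$)
$\frac{T{\left(177,-7 \right)} + s{\left(o{\left(13,c \right)} \right)}}{-32416 - 4833} = \frac{177 + \left(101 + 2 \left(-14\right)^{2} + 206 \left(-14\right)\right)}{-32416 - 4833} = \frac{177 + \left(101 + 2 \cdot 196 - 2884\right)}{-37249} = \left(177 + \left(101 + 392 - 2884\right)\right) \left(- \frac{1}{37249}\right) = \left(177 - 2391\right) \left(- \frac{1}{37249}\right) = \left(-2214\right) \left(- \frac{1}{37249}\right) = \frac{2214}{37249}$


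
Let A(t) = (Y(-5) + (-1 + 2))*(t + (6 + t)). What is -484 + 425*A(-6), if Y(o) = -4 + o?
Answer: 19916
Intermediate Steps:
A(t) = -48 - 16*t (A(t) = ((-4 - 5) + (-1 + 2))*(t + (6 + t)) = (-9 + 1)*(6 + 2*t) = -8*(6 + 2*t) = -48 - 16*t)
-484 + 425*A(-6) = -484 + 425*(-48 - 16*(-6)) = -484 + 425*(-48 + 96) = -484 + 425*48 = -484 + 20400 = 19916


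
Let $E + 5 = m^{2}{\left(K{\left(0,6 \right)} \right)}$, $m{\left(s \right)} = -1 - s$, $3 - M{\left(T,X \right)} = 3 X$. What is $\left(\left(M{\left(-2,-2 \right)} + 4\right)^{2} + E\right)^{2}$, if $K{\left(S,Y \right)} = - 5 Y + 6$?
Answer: $480249$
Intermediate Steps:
$M{\left(T,X \right)} = 3 - 3 X$
$K{\left(S,Y \right)} = 6 - 5 Y$
$E = 524$ ($E = -5 + \left(-1 - \left(6 - 30\right)\right)^{2} = -5 + \left(-1 - -24\right)^{2} = -5 + \left(-1 + 24\right)^{2} = -5 + 23^{2} = -5 + 529 = 524$)
$\left(\left(M{\left(-2,-2 \right)} + 4\right)^{2} + E\right)^{2} = \left(\left(\left(3 - -6\right) + 4\right)^{2} + 524\right)^{2} = \left(\left(\left(3 + 6\right) + 4\right)^{2} + 524\right)^{2} = \left(\left(9 + 4\right)^{2} + 524\right)^{2} = \left(13^{2} + 524\right)^{2} = \left(169 + 524\right)^{2} = 693^{2} = 480249$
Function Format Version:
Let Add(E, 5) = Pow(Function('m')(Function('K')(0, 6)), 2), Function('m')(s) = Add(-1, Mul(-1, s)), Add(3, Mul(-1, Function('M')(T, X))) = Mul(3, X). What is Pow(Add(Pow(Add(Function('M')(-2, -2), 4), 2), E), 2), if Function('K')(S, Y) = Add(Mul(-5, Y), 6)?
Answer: 480249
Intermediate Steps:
Function('M')(T, X) = Add(3, Mul(-3, X)) (Function('M')(T, X) = Add(3, Mul(-1, Mul(3, X))) = Add(3, Mul(-3, X)))
Function('K')(S, Y) = Add(6, Mul(-5, Y))
E = 524 (E = Add(-5, Pow(Add(-1, Mul(-1, Add(6, Mul(-5, 6)))), 2)) = Add(-5, Pow(Add(-1, Mul(-1, Add(6, -30))), 2)) = Add(-5, Pow(Add(-1, Mul(-1, -24)), 2)) = Add(-5, Pow(Add(-1, 24), 2)) = Add(-5, Pow(23, 2)) = Add(-5, 529) = 524)
Pow(Add(Pow(Add(Function('M')(-2, -2), 4), 2), E), 2) = Pow(Add(Pow(Add(Add(3, Mul(-3, -2)), 4), 2), 524), 2) = Pow(Add(Pow(Add(Add(3, 6), 4), 2), 524), 2) = Pow(Add(Pow(Add(9, 4), 2), 524), 2) = Pow(Add(Pow(13, 2), 524), 2) = Pow(Add(169, 524), 2) = Pow(693, 2) = 480249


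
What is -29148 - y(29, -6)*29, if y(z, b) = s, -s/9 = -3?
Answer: -29931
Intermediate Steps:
s = 27 (s = -9*(-3) = 27)
y(z, b) = 27
-29148 - y(29, -6)*29 = -29148 - 27*29 = -29148 - 1*783 = -29148 - 783 = -29931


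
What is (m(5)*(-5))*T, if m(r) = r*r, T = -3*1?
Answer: 375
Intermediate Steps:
T = -3
m(r) = r**2
(m(5)*(-5))*T = (5**2*(-5))*(-3) = (25*(-5))*(-3) = -125*(-3) = 375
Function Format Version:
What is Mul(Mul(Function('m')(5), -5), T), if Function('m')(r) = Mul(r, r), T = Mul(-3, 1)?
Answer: 375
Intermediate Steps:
T = -3
Function('m')(r) = Pow(r, 2)
Mul(Mul(Function('m')(5), -5), T) = Mul(Mul(Pow(5, 2), -5), -3) = Mul(Mul(25, -5), -3) = Mul(-125, -3) = 375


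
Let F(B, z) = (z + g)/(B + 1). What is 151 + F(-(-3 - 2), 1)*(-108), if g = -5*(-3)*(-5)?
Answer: 1483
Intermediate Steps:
g = -75 (g = 15*(-5) = -75)
F(B, z) = (-75 + z)/(1 + B) (F(B, z) = (z - 75)/(B + 1) = (-75 + z)/(1 + B))
151 + F(-(-3 - 2), 1)*(-108) = 151 + ((-75 + 1)/(1 - (-3 - 2)))*(-108) = 151 + (-74/(1 - 1*(-5)))*(-108) = 151 + (-74/(1 + 5))*(-108) = 151 + (-74/6)*(-108) = 151 + ((⅙)*(-74))*(-108) = 151 - 37/3*(-108) = 151 + 1332 = 1483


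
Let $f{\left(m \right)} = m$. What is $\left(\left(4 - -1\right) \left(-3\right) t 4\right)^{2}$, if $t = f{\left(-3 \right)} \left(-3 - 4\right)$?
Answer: $1587600$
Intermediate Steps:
$t = 21$ ($t = - 3 \left(-3 - 4\right) = \left(-3\right) \left(-7\right) = 21$)
$\left(\left(4 - -1\right) \left(-3\right) t 4\right)^{2} = \left(\left(4 - -1\right) \left(-3\right) 21 \cdot 4\right)^{2} = \left(\left(4 + 1\right) \left(-3\right) 84\right)^{2} = \left(5 \left(-3\right) 84\right)^{2} = \left(\left(-15\right) 84\right)^{2} = \left(-1260\right)^{2} = 1587600$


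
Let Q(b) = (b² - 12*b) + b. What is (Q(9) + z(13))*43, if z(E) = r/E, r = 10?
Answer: -9632/13 ≈ -740.92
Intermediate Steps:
z(E) = 10/E
Q(b) = b² - 11*b
(Q(9) + z(13))*43 = (9*(-11 + 9) + 10/13)*43 = (9*(-2) + 10*(1/13))*43 = (-18 + 10/13)*43 = -224/13*43 = -9632/13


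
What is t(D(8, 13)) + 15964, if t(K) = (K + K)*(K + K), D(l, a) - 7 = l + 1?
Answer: 16988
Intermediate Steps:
D(l, a) = 8 + l (D(l, a) = 7 + (l + 1) = 7 + (1 + l) = 8 + l)
t(K) = 4*K**2 (t(K) = (2*K)*(2*K) = 4*K**2)
t(D(8, 13)) + 15964 = 4*(8 + 8)**2 + 15964 = 4*16**2 + 15964 = 4*256 + 15964 = 1024 + 15964 = 16988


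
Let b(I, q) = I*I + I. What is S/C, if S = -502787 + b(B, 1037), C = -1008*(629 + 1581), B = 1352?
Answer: -1326469/2227680 ≈ -0.59545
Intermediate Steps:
C = -2227680 (C = -1008*2210 = -2227680)
b(I, q) = I + I² (b(I, q) = I² + I = I + I²)
S = 1326469 (S = -502787 + 1352*(1 + 1352) = -502787 + 1352*1353 = -502787 + 1829256 = 1326469)
S/C = 1326469/(-2227680) = 1326469*(-1/2227680) = -1326469/2227680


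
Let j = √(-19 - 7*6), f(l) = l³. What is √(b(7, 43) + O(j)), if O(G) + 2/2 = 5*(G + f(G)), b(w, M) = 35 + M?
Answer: √(77 - 300*I*√61) ≈ 34.795 - 33.67*I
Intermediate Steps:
j = I*√61 (j = √(-19 - 42) = √(-61) = I*√61 ≈ 7.8102*I)
O(G) = -1 + 5*G + 5*G³ (O(G) = -1 + 5*(G + G³) = -1 + (5*G + 5*G³) = -1 + 5*G + 5*G³)
√(b(7, 43) + O(j)) = √((35 + 43) + (-1 + 5*(I*√61) + 5*(I*√61)³)) = √(78 + (-1 + 5*I*√61 + 5*(-61*I*√61))) = √(78 + (-1 + 5*I*√61 - 305*I*√61)) = √(78 + (-1 - 300*I*√61)) = √(77 - 300*I*√61)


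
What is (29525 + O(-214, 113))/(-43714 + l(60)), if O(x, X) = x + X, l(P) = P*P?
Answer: -14712/20057 ≈ -0.73351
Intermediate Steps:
l(P) = P²
O(x, X) = X + x
(29525 + O(-214, 113))/(-43714 + l(60)) = (29525 + (113 - 214))/(-43714 + 60²) = (29525 - 101)/(-43714 + 3600) = 29424/(-40114) = 29424*(-1/40114) = -14712/20057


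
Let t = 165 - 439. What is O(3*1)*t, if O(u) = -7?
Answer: 1918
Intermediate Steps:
t = -274
O(3*1)*t = -7*(-274) = 1918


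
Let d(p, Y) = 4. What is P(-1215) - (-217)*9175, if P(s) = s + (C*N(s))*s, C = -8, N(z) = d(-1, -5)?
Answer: 2028640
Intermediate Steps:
N(z) = 4
P(s) = -31*s (P(s) = s + (-8*4)*s = s - 32*s = -31*s)
P(-1215) - (-217)*9175 = -31*(-1215) - (-217)*9175 = 37665 - 1*(-1990975) = 37665 + 1990975 = 2028640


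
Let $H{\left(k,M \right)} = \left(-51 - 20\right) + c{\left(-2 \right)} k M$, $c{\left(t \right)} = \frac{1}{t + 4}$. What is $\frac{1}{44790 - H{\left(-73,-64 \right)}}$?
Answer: $\frac{1}{42525} \approx 2.3516 \cdot 10^{-5}$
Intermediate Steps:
$c{\left(t \right)} = \frac{1}{4 + t}$
$H{\left(k,M \right)} = -71 + \frac{M k}{2}$ ($H{\left(k,M \right)} = \left(-51 - 20\right) + \frac{k M}{4 - 2} = -71 + \frac{M k}{2}$)
$\frac{1}{44790 - H{\left(-73,-64 \right)}} = \frac{1}{44790 - \left(-71 + \frac{1}{2} \left(-64\right) \left(-73\right)\right)} = \frac{1}{44790 - \left(-71 + 2336\right)} = \frac{1}{44790 - 2265} = \frac{1}{42525}$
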